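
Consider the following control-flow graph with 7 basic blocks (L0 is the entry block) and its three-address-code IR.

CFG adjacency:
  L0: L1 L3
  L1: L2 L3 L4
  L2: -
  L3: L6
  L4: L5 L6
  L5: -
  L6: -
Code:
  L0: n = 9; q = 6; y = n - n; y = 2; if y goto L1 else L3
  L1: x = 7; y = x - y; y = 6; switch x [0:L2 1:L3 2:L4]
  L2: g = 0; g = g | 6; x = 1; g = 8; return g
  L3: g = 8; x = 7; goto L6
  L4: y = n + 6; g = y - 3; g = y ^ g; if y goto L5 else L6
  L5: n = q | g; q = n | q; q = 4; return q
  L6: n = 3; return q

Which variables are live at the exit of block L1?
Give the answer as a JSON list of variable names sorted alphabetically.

def/use:
  L0: def={n,q,y} ue=∅
  L1: def={x,y} ue={y}
  L2: def={g,x} ue=∅
  L3: def={g,x} ue=∅
  L4: def={g,y} ue={n}
  L5: def={n,q} ue={g,q}
  L6: def={n} ue={q}

Backward fixpoint:
  live L0: ∅→{n,q,y}
  live L1: {n,q,y}→{n,q}
  live L2: ∅→∅
  live L3: {q}→{q}
  live L4: {n,q}→{g,q}
  live L5: {g,q}→∅
  live L6: {q}→∅

live-out(L1) = ["n", "q"]

Answer: ["n", "q"]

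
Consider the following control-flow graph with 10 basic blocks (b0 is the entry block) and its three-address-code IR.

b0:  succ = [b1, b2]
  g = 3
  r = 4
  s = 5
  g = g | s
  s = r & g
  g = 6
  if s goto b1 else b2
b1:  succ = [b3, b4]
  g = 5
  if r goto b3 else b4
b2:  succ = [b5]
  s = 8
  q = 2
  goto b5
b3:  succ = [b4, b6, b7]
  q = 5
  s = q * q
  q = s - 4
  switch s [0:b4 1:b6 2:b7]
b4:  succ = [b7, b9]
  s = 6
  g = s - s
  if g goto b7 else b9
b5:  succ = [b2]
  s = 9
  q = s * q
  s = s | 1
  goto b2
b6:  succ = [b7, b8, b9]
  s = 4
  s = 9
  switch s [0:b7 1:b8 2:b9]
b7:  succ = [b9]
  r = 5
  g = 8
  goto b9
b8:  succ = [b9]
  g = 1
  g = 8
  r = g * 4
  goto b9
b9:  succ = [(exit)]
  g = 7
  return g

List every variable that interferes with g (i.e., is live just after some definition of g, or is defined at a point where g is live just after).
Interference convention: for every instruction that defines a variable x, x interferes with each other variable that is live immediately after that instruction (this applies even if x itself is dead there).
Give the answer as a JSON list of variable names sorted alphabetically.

Per-block:
  b0: {g,r,s} / ∅
  b1: {g} / {r}
  b2: {q,s} / ∅
  b3: {q,s} / ∅
  b4: {g,s} / ∅
  b5: {q,s} / {q}
  b6: {s} / ∅
  b7: {g,r} / ∅
  b8: {g,r} / ∅
  b9: {g} / ∅

Backward fixpoint:
  b0: in=∅ out={r}
  b1: in={r} out=∅
  b2: in=∅ out={q}
  b3: in=∅ out=∅
  b4: in=∅ out=∅
  b5: in={q} out=∅
  b6: in=∅ out=∅
  b7: in=∅ out=∅
  b8: in=∅ out=∅
  b9: in=∅ out=∅

Interference:
  g — {r,s}
  q — {s}
  r — {g,s}
  s — {g,q,r}

N(g) = ["r", "s"]

Answer: ["r", "s"]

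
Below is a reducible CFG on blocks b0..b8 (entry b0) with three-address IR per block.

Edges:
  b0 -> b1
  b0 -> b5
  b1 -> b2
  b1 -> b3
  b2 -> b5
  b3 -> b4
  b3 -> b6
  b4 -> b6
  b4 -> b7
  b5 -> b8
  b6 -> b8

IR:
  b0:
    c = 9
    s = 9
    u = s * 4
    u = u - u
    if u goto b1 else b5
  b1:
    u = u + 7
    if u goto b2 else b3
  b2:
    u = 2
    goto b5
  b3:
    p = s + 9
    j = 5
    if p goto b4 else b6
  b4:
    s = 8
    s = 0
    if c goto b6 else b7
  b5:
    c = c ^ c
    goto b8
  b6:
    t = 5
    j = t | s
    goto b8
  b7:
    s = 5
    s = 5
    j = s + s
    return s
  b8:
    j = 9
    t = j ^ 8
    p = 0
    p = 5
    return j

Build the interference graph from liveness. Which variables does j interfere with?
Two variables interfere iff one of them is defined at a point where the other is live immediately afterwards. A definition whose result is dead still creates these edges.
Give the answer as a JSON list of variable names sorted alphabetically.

Per-block:
  b0: def={c,s,u} ue=∅
  b1: def={u} ue={u}
  b2: def={u} ue=∅
  b3: def={j,p} ue={s}
  b4: def={s} ue={c}
  b5: def={c} ue={c}
  b6: def={j,t} ue={s}
  b7: def={j,s} ue=∅
  b8: def={j,p,t} ue=∅

Liveness:
  b0: in=∅ out={c,s,u}
  b1: in={c,s,u} out={c,s}
  b2: in={c} out={c}
  b3: in={c,s} out={c,s}
  b4: in={c} out={s}
  b5: in={c} out=∅
  b6: in={s} out=∅
  b7: in=∅ out=∅
  b8: in=∅ out=∅

Interference:
  c: {j,p,s,u}
  j: {c,p,s,t}
  p: {c,j,s}
  s: {c,j,p,t,u}
  t: {j,s}
  u: {c,s}

N(j) = ["c", "p", "s", "t"]

Answer: ["c", "p", "s", "t"]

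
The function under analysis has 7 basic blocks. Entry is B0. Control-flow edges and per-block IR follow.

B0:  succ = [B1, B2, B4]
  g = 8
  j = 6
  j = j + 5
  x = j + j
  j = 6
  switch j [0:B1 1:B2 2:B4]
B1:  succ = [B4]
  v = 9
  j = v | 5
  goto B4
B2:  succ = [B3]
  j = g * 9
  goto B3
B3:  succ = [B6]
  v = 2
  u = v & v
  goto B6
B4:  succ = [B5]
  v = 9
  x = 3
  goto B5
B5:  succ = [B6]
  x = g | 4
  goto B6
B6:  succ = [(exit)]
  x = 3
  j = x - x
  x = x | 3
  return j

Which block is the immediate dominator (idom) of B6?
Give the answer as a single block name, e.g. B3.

idom tree: B1←B0 B2←B0 B3←B2 B4←B0 B5←B4 B6←B0
Join-block Dom:
  B4: preds {B0,B1}: {B0} ∩ {B0,B1} = {B0}; idom=B0
  B6: preds {B3,B5}: {B0,B2,B3} ∩ {B0,B4,B5} = {B0}; idom=B0

idom(B6) = B0

Answer: B0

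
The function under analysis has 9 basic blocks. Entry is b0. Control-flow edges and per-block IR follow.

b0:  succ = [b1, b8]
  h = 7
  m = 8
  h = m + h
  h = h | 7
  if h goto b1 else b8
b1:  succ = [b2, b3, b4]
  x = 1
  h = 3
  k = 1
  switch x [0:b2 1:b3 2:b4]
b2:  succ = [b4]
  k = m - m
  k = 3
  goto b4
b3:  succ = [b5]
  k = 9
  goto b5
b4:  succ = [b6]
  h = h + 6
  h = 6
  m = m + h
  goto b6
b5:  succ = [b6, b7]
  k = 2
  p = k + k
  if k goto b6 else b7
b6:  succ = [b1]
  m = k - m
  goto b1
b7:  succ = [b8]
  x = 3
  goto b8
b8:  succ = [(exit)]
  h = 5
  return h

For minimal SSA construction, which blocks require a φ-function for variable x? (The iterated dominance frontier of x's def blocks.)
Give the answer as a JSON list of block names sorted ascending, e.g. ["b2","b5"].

idom tree: b1←b0 b2←b1 b3←b1 b4←b1 b5←b3 b6←b1 b7←b5 b8←b0
Dom∩ at merges:
  b1: preds {b0,b6}: {b0} ∩ {b0,b1,b6} = {b0}; idom=b0
  b4: preds {b1,b2}: {b0,b1} ∩ {b0,b1,b2} = {b0,b1}; idom=b1
  b6: preds {b4,b5}: {b0,b1,b4} ∩ {b0,b1,b3,b5} = {b0,b1}; idom=b1
  b8: preds {b0,b7}: {b0} ∩ {b0,b1,b3,b5,b7} = {b0}; idom=b0

DF walk-up:
  join b1 pred b0: · stop@b0
  join b1 pred b6: b6→b1 stop@b0
  join b4 pred b1: · stop@b1
  join b4 pred b2: b2 stop@b1
  join b6 pred b4: b4 stop@b1
  join b6 pred b5: b5→b3 stop@b1
  join b8 pred b0: · stop@b0
  join b8 pred b7: b7→b5→b3→b1 stop@b0
  b0 → ∅
  b1 → {b1,b8}
  b2 → {b4}
  b3 → {b6,b8}
  b4 → {b6}
  b5 → {b6,b8}
  b6 → {b1}
  b7 → {b8}
  b8 → ∅

φ for x: defs {b1,b7}
  DF⁺ = {b1,b8}

Answer: ["b1", "b8"]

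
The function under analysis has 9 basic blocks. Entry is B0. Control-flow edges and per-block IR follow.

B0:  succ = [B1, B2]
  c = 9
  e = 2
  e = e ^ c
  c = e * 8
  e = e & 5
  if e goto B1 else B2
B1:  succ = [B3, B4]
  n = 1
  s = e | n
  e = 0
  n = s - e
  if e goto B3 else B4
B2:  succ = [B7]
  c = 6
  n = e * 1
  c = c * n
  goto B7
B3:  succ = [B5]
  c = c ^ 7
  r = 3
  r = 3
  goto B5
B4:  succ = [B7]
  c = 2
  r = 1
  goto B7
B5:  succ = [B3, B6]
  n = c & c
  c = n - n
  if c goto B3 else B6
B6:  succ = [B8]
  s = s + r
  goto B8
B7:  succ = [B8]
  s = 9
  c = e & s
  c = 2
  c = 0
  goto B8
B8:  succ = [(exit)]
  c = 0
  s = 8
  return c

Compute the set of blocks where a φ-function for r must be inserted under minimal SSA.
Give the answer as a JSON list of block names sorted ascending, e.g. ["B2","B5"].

Answer: ["B3", "B7", "B8"]

Analysis:
idom tree: B1←B0 B2←B0 B3←B1 B4←B1 B5←B3 B6←B5 B7←B0 B8←B0
Dom at joins:
  B3: preds {B1,B5}: {B0,B1} ∩ {B0,B1,B3,B5} = {B0,B1}; idom=B1
  B7: preds {B2,B4}: {B0,B2} ∩ {B0,B1,B4} = {B0}; idom=B0
  B8: preds {B6,B7}: {B0,B1,B3,B5,B6} ∩ {B0,B7} = {B0}; idom=B0

Frontier:
  join B3 pred B1: · stop@B1
  join B3 pred B5: B5→B3 stop@B1
  join B7 pred B2: B2 stop@B0
  join B7 pred B4: B4→B1 stop@B0
  join B8 pred B6: B6→B5→B3→B1 stop@B0
  join B8 pred B7: B7 stop@B0
  B0: DF=∅
  B1: DF={B7,B8}
  B2: DF={B7}
  B3: DF={B3,B8}
  B4: DF={B7}
  B5: DF={B3,B8}
  B6: DF={B8}
  B7: DF={B8}
  B8: DF=∅

φ for r: defs {B3,B4}
  DF⁺ = {B3,B7,B8}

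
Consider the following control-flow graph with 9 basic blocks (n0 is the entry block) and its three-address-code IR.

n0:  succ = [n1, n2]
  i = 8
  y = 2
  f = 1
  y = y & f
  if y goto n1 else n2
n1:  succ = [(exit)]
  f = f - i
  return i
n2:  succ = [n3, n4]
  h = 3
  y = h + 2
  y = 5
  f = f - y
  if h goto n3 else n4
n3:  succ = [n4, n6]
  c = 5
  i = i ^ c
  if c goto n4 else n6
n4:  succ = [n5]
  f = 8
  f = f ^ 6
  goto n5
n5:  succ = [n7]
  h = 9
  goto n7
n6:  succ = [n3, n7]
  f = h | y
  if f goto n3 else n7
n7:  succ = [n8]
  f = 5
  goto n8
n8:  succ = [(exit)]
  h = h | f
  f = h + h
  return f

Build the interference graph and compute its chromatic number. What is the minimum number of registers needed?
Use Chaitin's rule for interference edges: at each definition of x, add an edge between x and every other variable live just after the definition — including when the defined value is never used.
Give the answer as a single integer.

Block summaries:
  n0: {f,i,y} / ∅
  n1: {f} / {f,i}
  n2: {f,h,y} / {f}
  n3: {c,i} / {i}
  n4: {f} / ∅
  n5: {h} / ∅
  n6: {f} / {h,y}
  n7: {f} / ∅
  n8: {f,h} / {f,h}

Live sets:
  live n0: ∅→{f,i}
  live n1: {f,i}→∅
  live n2: {f,i}→{h,i,y}
  live n3: {h,i,y}→{h,i,y}
  live n4: ∅→∅
  live n5: ∅→{h}
  live n6: {h,i,y}→{h,i,y}
  live n7: {h}→{f,h}
  live n8: {f,h}→∅

Interfere edges:
  c — {h,i,y}
  f — {h,i,y}
  h — {c,f,i,y}
  i — {c,f,h,y}
  y — {c,f,h,i}

Colouring:
  lower bound: {c,h,i,y} mutually conflict ⇒ χ ≥ 4
  4-colouring: r0={h}  r1={i}  r2={y}  r3={c,f}
  χ = 4

Answer: 4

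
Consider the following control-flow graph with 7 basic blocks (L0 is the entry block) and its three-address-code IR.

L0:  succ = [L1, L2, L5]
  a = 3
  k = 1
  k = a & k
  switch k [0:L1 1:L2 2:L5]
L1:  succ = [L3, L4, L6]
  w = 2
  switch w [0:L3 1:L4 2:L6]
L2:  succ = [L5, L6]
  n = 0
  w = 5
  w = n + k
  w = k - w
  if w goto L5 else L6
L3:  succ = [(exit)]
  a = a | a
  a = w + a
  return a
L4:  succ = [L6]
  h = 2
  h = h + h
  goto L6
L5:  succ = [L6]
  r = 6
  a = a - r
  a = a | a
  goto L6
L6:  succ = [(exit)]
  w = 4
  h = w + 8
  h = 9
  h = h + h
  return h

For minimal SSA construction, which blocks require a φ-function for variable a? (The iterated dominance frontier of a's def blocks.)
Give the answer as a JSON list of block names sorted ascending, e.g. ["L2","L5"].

idom tree: L1←L0 L2←L0 L3←L1 L4←L1 L5←L0 L6←L0
Dom at joins:
  L5: preds {L0,L2}: {L0} ∩ {L0,L2} = {L0}; idom=L0
  L6: preds {L1,L2,L4,L5}: {L0,L1} ∩ {L0,L2} ∩ {L0,L1,L4} ∩ {L0,L5} = {L0}; idom=L0

Frontier:
  join L5 pred L0: · stop@L0
  join L5 pred L2: L2 stop@L0
  join L6 pred L1: L1 stop@L0
  join L6 pred L2: L2 stop@L0
  join L6 pred L4: L4→L1 stop@L0
  join L6 pred L5: L5 stop@L0
  L0: DF=∅
  L1: DF={L6}
  L2: DF={L5,L6}
  L3: DF=∅
  L4: DF={L6}
  L5: DF={L6}
  L6: DF=∅

φ for a: defs {L0,L3,L5}
  DF⁺ = {L6}

Answer: ["L6"]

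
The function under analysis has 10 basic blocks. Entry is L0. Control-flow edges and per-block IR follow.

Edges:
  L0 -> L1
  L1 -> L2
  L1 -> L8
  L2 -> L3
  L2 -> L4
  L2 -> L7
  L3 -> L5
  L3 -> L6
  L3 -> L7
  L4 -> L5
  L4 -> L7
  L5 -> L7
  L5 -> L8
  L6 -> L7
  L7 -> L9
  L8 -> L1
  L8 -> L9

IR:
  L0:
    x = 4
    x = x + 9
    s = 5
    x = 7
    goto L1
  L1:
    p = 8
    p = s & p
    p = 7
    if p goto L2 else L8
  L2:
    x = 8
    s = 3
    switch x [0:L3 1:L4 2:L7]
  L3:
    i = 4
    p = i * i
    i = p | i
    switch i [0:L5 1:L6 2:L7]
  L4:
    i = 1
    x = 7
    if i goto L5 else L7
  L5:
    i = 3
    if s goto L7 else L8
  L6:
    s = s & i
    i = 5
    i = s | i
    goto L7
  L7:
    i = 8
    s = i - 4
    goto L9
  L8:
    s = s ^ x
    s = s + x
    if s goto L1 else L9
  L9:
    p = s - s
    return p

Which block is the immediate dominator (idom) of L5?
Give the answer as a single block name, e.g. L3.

Answer: L2

Working:
idom tree: L1←L0 L2←L1 L3←L2 L4←L2 L5←L2 L6←L3 L7←L2 L8←L1 L9←L1
Dom at joins:
  L1: preds {L0,L8}: {L0} ∩ {L0,L1,L8} = {L0}; idom=L0
  L5: preds {L3,L4}: {L0,L1,L2,L3} ∩ {L0,L1,L2,L4} = {L0,L1,L2}; idom=L2
  L7: preds {L2,L3,L4,L5,L6}: {L0,L1,L2} ∩ {L0,L1,L2,L3} ∩ {L0,L1,L2,L4} ∩ {L0,L1,L2,L5} ∩ {L0,L1,L2,L3,L6} = {L0,L1,L2}; idom=L2
  L8: preds {L1,L5}: {L0,L1} ∩ {L0,L1,L2,L5} = {L0,L1}; idom=L1
  L9: preds {L7,L8}: {L0,L1,L2,L7} ∩ {L0,L1,L8} = {L0,L1}; idom=L1

idom(L5) = L2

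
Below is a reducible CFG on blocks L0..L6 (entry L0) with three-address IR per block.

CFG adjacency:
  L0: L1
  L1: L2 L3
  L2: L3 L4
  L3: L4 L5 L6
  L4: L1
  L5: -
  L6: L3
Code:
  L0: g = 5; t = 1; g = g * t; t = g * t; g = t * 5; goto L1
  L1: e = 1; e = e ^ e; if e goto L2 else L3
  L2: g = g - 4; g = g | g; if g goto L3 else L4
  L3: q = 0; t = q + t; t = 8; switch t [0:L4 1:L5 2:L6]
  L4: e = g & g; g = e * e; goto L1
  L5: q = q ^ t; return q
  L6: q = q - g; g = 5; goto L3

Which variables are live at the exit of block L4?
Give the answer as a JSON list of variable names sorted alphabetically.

Block summaries:
  L0: def={g,t} ue=∅
  L1: def={e} ue=∅
  L2: def={g} ue={g}
  L3: def={q,t} ue={t}
  L4: def={e,g} ue={g}
  L5: def={q} ue={q,t}
  L6: def={g,q} ue={g,q}

Live sets:
  L0: in=∅ out={g,t}
  L1: in={g,t} out={g,t}
  L2: in={g,t} out={g,t}
  L3: in={g,t} out={g,q,t}
  L4: in={g,t} out={g,t}
  L5: in={q,t} out=∅
  L6: in={g,q,t} out={g,t}

live-out(L4) = ["g", "t"]

Answer: ["g", "t"]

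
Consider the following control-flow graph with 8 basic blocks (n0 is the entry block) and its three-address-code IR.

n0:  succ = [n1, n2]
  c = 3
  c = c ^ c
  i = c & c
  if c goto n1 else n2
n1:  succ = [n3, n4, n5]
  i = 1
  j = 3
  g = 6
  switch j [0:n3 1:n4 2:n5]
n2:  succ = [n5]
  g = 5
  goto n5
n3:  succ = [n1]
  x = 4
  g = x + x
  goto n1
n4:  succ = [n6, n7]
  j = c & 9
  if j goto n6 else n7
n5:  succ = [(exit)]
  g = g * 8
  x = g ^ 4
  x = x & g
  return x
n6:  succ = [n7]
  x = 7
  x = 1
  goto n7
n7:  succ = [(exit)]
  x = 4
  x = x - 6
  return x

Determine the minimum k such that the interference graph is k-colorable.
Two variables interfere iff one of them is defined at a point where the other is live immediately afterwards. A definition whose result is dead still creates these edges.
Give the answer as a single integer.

Block summaries:
  n0: {c,i} / ∅
  n1: {g,i,j} / ∅
  n2: {g} / ∅
  n3: {g,x} / ∅
  n4: {j} / {c}
  n5: {g,x} / {g}
  n6: {x} / ∅
  n7: {x} / ∅

Live sets:
  live n0: ∅→{c}
  live n1: {c}→{c,g}
  live n2: ∅→{g}
  live n3: {c}→{c}
  live n4: {c}→∅
  live n5: {g}→∅
  live n6: ∅→∅
  live n7: ∅→∅

Interfere edges:
  c↔{g,i,j,x}
  g↔{c,j,x}
  i↔{c}
  j↔{c,g}
  x↔{c,g}

Chromatic number:
  lower bound: {c,g,j} mutually conflict ⇒ χ ≥ 3
  3-colouring: r0={c}  r1={g,i}  r2={j,x}
  χ = 3

Answer: 3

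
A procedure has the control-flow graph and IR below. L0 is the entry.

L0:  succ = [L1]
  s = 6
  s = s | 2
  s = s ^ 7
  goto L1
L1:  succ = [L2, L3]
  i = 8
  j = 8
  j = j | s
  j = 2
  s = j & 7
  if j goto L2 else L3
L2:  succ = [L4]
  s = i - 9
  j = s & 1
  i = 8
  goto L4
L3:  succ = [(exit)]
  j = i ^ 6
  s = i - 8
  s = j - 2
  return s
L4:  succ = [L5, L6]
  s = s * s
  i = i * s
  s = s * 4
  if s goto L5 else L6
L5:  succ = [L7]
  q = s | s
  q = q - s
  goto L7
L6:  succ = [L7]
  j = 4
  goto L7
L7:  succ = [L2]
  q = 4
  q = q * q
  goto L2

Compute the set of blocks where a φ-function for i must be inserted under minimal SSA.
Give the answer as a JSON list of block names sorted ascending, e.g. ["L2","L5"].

Answer: ["L2"]

Derivation:
idom tree: L1←L0 L2←L1 L3←L1 L4←L2 L5←L4 L6←L4 L7←L4
Dom∩ at merges:
  L2: preds {L1,L7}: {L0,L1} ∩ {L0,L1,L2,L4,L7} = {L0,L1}; idom=L1
  L7: preds {L5,L6}: {L0,L1,L2,L4,L5} ∩ {L0,L1,L2,L4,L6} = {L0,L1,L2,L4}; idom=L4

Frontier:
  join L2 pred L1: · stop@L1
  join L2 pred L7: L7→L4→L2 stop@L1
  join L7 pred L5: L5 stop@L4
  join L7 pred L6: L6 stop@L4
  DF(L0)=∅
  DF(L1)=∅
  DF(L2)={L2}
  DF(L3)=∅
  DF(L4)={L2}
  DF(L5)={L7}
  DF(L6)={L7}
  DF(L7)={L2}

φ for i: defs {L1,L2,L4}
  DF⁺ = {L2}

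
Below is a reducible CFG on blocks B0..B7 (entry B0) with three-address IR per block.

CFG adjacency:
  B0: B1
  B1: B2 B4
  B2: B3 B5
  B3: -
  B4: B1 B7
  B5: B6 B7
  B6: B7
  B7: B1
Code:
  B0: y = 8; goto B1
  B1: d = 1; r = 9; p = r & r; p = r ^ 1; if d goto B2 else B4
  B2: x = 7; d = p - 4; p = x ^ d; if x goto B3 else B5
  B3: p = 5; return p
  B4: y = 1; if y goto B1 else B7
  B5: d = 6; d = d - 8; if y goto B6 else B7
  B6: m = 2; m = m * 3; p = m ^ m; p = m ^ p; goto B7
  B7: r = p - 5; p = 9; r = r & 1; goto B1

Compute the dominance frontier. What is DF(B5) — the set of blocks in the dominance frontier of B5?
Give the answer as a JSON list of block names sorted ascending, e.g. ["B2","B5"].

Answer: ["B7"]

Analysis:
idom tree: B1←B0 B2←B1 B3←B2 B4←B1 B5←B2 B6←B5 B7←B1
Join-block Dom:
  B1: preds {B0,B4,B7}: {B0} ∩ {B0,B1,B4} ∩ {B0,B1,B7} = {B0}; idom=B0
  B7: preds {B4,B5,B6}: {B0,B1,B4} ∩ {B0,B1,B2,B5} ∩ {B0,B1,B2,B5,B6} = {B0,B1}; idom=B1

DF walk-up:
  B1←B0: walk · to B0
  B1←B4: walk B4→B1 to B0
  B1←B7: walk B7→B1 to B0
  B7←B4: walk B4 to B1
  B7←B5: walk B5→B2 to B1
  B7←B6: walk B6→B5→B2 to B1
  B0 → ∅
  B1 → {B1}
  B2 → {B7}
  B3 → ∅
  B4 → {B1,B7}
  B5 → {B7}
  B6 → {B7}
  B7 → {B1}

DF(B5) = ["B7"]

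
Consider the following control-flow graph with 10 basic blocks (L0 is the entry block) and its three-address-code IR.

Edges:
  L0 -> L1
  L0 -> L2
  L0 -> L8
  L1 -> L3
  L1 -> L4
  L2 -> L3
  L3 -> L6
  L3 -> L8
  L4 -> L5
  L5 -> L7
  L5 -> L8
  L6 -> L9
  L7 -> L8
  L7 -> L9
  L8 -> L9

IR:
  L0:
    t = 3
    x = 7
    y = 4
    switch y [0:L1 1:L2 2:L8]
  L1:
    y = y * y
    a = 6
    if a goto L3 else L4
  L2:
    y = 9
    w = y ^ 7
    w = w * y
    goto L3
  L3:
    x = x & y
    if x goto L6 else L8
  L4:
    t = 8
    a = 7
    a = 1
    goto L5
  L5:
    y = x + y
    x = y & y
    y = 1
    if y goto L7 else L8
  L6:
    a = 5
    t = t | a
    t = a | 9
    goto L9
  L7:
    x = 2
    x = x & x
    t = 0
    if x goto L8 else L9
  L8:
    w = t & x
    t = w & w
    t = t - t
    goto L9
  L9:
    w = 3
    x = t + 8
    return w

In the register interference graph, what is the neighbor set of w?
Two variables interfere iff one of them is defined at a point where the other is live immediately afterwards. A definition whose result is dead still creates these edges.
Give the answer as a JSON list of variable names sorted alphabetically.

Answer: ["t", "x", "y"]

Working:
Per-block:
  L0 def {t,x,y} use ∅
  L1 def {a,y} use {y}
  L2 def {w,y} use ∅
  L3 def {x} use {x,y}
  L4 def {a,t} use ∅
  L5 def {x,y} use {x,y}
  L6 def {a,t} use {t}
  L7 def {t,x} use ∅
  L8 def {t,w} use {t,x}
  L9 def {w,x} use {t}

Live sets:
  L0 li=∅ lo={t,x,y}
  L1 li={t,x,y} lo={t,x,y}
  L2 li={t,x} lo={t,x,y}
  L3 li={t,x,y} lo={t,x}
  L4 li={x,y} lo={t,x,y}
  L5 li={t,x,y} lo={t,x}
  L6 li={t} lo={t}
  L7 li=∅ lo={t,x}
  L8 li={t,x} lo={t}
  L9 li={t} lo=∅

Interference:
  a↔{t,x,y}
  t↔{a,w,x,y}
  w↔{t,x,y}
  x↔{a,t,w,y}
  y↔{a,t,w,x}

N(w) = ["t", "x", "y"]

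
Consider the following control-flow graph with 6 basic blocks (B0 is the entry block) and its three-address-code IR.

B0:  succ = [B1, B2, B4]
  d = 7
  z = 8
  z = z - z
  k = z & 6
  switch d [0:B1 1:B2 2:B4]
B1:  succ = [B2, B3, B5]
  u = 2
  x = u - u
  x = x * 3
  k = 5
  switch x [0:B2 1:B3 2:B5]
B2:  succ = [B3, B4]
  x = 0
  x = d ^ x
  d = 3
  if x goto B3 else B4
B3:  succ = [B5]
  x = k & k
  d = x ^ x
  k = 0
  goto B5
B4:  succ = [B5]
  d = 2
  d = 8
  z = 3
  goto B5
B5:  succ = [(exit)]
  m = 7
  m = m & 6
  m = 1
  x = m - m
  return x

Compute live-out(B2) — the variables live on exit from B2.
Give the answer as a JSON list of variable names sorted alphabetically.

Per-block:
  B0: {d,k,z} / ∅
  B1: {k,u,x} / ∅
  B2: {d,x} / {d}
  B3: {d,k,x} / {k}
  B4: {d,z} / ∅
  B5: {m,x} / ∅

Backward fixpoint:
  live B0: ∅→{d,k}
  live B1: {d}→{d,k}
  live B2: {d,k}→{k}
  live B3: {k}→∅
  live B4: ∅→∅
  live B5: ∅→∅

live-out(B2) = ["k"]

Answer: ["k"]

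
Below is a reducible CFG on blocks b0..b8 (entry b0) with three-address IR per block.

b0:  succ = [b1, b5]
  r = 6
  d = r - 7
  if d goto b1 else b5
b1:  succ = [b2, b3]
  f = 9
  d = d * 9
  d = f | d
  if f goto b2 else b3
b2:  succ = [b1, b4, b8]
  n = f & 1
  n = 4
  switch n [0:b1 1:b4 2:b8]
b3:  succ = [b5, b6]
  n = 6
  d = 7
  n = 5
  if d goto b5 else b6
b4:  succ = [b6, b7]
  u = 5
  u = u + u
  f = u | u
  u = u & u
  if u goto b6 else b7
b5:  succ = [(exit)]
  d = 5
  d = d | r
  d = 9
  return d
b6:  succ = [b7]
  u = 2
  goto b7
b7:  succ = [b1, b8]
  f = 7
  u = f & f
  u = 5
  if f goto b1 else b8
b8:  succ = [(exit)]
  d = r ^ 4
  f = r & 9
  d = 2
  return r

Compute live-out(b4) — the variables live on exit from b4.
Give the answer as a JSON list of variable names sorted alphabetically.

Answer: ["d", "r"]

Derivation:
Per-block:
  b0: def={d,r} ue=∅
  b1: def={d,f} ue={d}
  b2: def={n} ue={f}
  b3: def={d,n} ue=∅
  b4: def={f,u} ue=∅
  b5: def={d} ue={r}
  b6: def={u} ue=∅
  b7: def={f,u} ue=∅
  b8: def={d,f} ue={r}

Backward fixpoint:
  b0: in=∅ out={d,r}
  b1: in={d,r} out={d,f,r}
  b2: in={d,f,r} out={d,r}
  b3: in={r} out={d,r}
  b4: in={d,r} out={d,r}
  b5: in={r} out=∅
  b6: in={d,r} out={d,r}
  b7: in={d,r} out={d,r}
  b8: in={r} out=∅

live-out(b4) = ["d", "r"]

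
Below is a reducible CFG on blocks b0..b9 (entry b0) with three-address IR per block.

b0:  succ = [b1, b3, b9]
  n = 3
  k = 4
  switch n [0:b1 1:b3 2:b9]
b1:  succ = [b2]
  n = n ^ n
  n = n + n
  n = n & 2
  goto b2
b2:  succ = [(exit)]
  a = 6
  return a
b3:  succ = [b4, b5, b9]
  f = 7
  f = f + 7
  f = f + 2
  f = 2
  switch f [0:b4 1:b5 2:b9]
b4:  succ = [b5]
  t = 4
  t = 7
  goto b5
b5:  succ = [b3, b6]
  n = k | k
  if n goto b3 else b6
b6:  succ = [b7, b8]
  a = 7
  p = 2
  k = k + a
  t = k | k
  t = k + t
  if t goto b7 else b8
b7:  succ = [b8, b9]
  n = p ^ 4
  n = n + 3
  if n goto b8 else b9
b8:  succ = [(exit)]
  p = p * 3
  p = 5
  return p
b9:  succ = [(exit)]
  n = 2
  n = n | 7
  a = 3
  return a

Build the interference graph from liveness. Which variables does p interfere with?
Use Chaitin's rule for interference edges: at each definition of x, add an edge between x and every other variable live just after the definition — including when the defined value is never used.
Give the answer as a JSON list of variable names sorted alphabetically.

Answer: ["a", "k", "n", "t"]

Working:
def/use:
  b0: {k,n} / ∅
  b1: {n} / {n}
  b2: {a} / ∅
  b3: {f} / ∅
  b4: {t} / ∅
  b5: {n} / {k}
  b6: {a,k,p,t} / {k}
  b7: {n} / {p}
  b8: {p} / {p}
  b9: {a,n} / ∅

Live sets:
  b0 li=∅ lo={k,n}
  b1 li={n} lo=∅
  b2 li=∅ lo=∅
  b3 li={k} lo={k}
  b4 li={k} lo={k}
  b5 li={k} lo={k}
  b6 li={k} lo={p}
  b7 li={p} lo={p}
  b8 li={p} lo=∅
  b9 li=∅ lo=∅

Interfere edges:
  a: {k,p}
  f: {k}
  k: {a,f,n,p,t}
  n: {k,p}
  p: {a,k,n,t}
  t: {k,p}

N(p) = ["a", "k", "n", "t"]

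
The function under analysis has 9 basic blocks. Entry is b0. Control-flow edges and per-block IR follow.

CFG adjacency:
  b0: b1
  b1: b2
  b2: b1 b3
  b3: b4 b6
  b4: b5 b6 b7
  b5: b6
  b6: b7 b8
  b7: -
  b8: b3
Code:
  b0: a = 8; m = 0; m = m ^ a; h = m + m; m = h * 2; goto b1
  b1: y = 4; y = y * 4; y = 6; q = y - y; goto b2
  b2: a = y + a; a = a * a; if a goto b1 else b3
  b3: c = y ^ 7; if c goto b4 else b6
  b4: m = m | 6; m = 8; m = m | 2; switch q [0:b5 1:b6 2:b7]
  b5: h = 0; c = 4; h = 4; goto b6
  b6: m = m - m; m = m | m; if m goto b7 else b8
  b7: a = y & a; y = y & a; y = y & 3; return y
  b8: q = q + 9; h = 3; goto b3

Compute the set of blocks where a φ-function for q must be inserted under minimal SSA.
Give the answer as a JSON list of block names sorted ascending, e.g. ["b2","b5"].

Answer: ["b1", "b3"]

Analysis:
idom tree: b1←b0 b2←b1 b3←b2 b4←b3 b5←b4 b6←b3 b7←b3 b8←b6
Dom at joins:
  b1: preds {b0,b2}: {b0} ∩ {b0,b1,b2} = {b0}; idom=b0
  b3: preds {b2,b8}: {b0,b1,b2} ∩ {b0,b1,b2,b3,b6,b8} = {b0,b1,b2}; idom=b2
  b6: preds {b3,b4,b5}: {b0,b1,b2,b3} ∩ {b0,b1,b2,b3,b4} ∩ {b0,b1,b2,b3,b4,b5} = {b0,b1,b2,b3}; idom=b3
  b7: preds {b4,b6}: {b0,b1,b2,b3,b4} ∩ {b0,b1,b2,b3,b6} = {b0,b1,b2,b3}; idom=b3

DF derivation:
  b1←b0: walk · to b0
  b1←b2: walk b2→b1 to b0
  b3←b2: walk · to b2
  b3←b8: walk b8→b6→b3 to b2
  b6←b3: walk · to b3
  b6←b4: walk b4 to b3
  b6←b5: walk b5→b4 to b3
  b7←b4: walk b4 to b3
  b7←b6: walk b6 to b3
  b0 → ∅
  b1 → {b1}
  b2 → {b1}
  b3 → {b3}
  b4 → {b6,b7}
  b5 → {b6}
  b6 → {b3,b7}
  b7 → ∅
  b8 → {b3}

φ for q: defs {b1,b8}
  DF⁺ = {b1,b3}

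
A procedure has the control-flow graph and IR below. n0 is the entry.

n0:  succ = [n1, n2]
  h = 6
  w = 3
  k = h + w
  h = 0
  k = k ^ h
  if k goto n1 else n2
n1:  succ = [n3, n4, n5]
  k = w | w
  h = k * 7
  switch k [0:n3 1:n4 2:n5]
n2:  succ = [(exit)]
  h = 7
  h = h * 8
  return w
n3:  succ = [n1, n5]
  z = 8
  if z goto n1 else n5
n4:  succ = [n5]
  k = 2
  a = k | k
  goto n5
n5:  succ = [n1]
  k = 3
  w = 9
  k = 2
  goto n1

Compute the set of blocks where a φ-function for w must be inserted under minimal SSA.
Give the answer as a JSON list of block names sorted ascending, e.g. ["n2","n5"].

Answer: ["n1"]

Derivation:
idom tree: n1←n0 n2←n0 n3←n1 n4←n1 n5←n1
Dom at joins:
  n1: preds {n0,n3,n5}: {n0} ∩ {n0,n1,n3} ∩ {n0,n1,n5} = {n0}; idom=n0
  n5: preds {n1,n3,n4}: {n0,n1} ∩ {n0,n1,n3} ∩ {n0,n1,n4} = {n0,n1}; idom=n1

DF derivation:
  n1←n0: walk · to n0
  n1←n3: walk n3→n1 to n0
  n1←n5: walk n5→n1 to n0
  n5←n1: walk · to n1
  n5←n3: walk n3 to n1
  n5←n4: walk n4 to n1
  n0 → ∅
  n1 → {n1}
  n2 → ∅
  n3 → {n1,n5}
  n4 → {n5}
  n5 → {n1}

φ for w: defs {n0,n5}
  DF⁺ = {n1}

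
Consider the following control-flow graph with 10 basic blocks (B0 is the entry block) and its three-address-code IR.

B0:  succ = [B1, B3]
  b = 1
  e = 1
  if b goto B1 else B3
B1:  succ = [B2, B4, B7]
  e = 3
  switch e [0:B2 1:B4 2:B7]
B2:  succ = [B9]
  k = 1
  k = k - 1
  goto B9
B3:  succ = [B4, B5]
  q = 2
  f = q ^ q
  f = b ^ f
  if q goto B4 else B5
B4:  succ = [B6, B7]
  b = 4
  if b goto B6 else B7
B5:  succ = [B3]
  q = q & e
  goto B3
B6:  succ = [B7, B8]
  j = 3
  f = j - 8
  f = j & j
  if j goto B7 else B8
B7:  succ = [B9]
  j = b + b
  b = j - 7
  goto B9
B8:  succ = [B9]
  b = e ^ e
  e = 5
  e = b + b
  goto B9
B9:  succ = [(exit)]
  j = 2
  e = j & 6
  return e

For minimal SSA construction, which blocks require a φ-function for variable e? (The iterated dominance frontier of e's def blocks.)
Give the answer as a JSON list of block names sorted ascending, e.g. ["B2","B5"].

idom tree: B1←B0 B2←B1 B3←B0 B4←B0 B5←B3 B6←B4 B7←B0 B8←B6 B9←B0
Dom∩ at merges:
  B3: preds {B0,B5}: {B0} ∩ {B0,B3,B5} = {B0}; idom=B0
  B4: preds {B1,B3}: {B0,B1} ∩ {B0,B3} = {B0}; idom=B0
  B7: preds {B1,B4,B6}: {B0,B1} ∩ {B0,B4} ∩ {B0,B4,B6} = {B0}; idom=B0
  B9: preds {B2,B7,B8}: {B0,B1,B2} ∩ {B0,B7} ∩ {B0,B4,B6,B8} = {B0}; idom=B0

DF walk-up:
  B3←B0: walk · to B0
  B3←B5: walk B5→B3 to B0
  B4←B1: walk B1 to B0
  B4←B3: walk B3 to B0
  B7←B1: walk B1 to B0
  B7←B4: walk B4 to B0
  B7←B6: walk B6→B4 to B0
  B9←B2: walk B2→B1 to B0
  B9←B7: walk B7 to B0
  B9←B8: walk B8→B6→B4 to B0
  B0: DF=∅
  B1: DF={B4,B7,B9}
  B2: DF={B9}
  B3: DF={B3,B4}
  B4: DF={B7,B9}
  B5: DF={B3}
  B6: DF={B7,B9}
  B7: DF={B9}
  B8: DF={B9}
  B9: DF=∅

φ for e: defs {B0,B1,B8,B9}
  DF⁺ = {B4,B7,B9}

Answer: ["B4", "B7", "B9"]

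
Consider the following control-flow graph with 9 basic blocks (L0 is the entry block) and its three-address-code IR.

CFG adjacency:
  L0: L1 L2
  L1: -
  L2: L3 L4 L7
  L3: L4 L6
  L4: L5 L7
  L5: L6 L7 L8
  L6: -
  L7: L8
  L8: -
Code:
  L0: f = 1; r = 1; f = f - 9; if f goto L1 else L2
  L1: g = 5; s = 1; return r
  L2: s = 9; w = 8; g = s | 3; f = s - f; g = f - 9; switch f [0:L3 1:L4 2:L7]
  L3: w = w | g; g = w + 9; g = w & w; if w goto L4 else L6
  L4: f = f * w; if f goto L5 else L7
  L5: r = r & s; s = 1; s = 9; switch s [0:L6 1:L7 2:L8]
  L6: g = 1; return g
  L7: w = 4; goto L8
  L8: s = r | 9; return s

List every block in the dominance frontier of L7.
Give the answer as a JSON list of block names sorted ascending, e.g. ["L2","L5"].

Answer: ["L8"]

Analysis:
idom tree: L1←L0 L2←L0 L3←L2 L4←L2 L5←L4 L6←L2 L7←L2 L8←L2
Dom at joins:
  L4: preds {L2,L3}: {L0,L2} ∩ {L0,L2,L3} = {L0,L2}; idom=L2
  L6: preds {L3,L5}: {L0,L2,L3} ∩ {L0,L2,L4,L5} = {L0,L2}; idom=L2
  L7: preds {L2,L4,L5}: {L0,L2} ∩ {L0,L2,L4} ∩ {L0,L2,L4,L5} = {L0,L2}; idom=L2
  L8: preds {L5,L7}: {L0,L2,L4,L5} ∩ {L0,L2,L7} = {L0,L2}; idom=L2

DF walk-up:
  L4←L2: walk · to L2
  L4←L3: walk L3 to L2
  L6←L3: walk L3 to L2
  L6←L5: walk L5→L4 to L2
  L7←L2: walk · to L2
  L7←L4: walk L4 to L2
  L7←L5: walk L5→L4 to L2
  L8←L5: walk L5→L4 to L2
  L8←L7: walk L7 to L2
  L0 → ∅
  L1 → ∅
  L2 → ∅
  L3 → {L4,L6}
  L4 → {L6,L7,L8}
  L5 → {L6,L7,L8}
  L6 → ∅
  L7 → {L8}
  L8 → ∅

DF(L7) = ["L8"]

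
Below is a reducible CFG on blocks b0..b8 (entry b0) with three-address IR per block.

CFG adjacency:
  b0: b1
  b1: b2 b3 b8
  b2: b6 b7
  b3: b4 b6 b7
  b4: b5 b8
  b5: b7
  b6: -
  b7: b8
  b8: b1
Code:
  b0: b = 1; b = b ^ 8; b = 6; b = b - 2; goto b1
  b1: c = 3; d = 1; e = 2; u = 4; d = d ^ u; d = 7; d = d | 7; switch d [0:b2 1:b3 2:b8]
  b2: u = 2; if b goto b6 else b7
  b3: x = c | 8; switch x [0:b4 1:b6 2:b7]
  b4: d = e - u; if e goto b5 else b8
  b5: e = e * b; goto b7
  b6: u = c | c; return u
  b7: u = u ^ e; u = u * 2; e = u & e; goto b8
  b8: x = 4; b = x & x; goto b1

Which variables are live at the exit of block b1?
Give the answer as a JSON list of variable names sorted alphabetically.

Answer: ["b", "c", "e", "u"]

Analysis:
Per-block:
  b0 def {b} use ∅
  b1 def {c,d,e,u} use ∅
  b2 def {u} use {b}
  b3 def {x} use {c}
  b4 def {d} use {e,u}
  b5 def {e} use {b,e}
  b6 def {u} use {c}
  b7 def {e,u} use {e,u}
  b8 def {b,x} use ∅

Backward fixpoint:
  b0 li=∅ lo={b}
  b1 li={b} lo={b,c,e,u}
  b2 li={b,c,e} lo={c,e,u}
  b3 li={b,c,e,u} lo={b,c,e,u}
  b4 li={b,e,u} lo={b,e,u}
  b5 li={b,e,u} lo={e,u}
  b6 li={c} lo=∅
  b7 li={e,u} lo=∅
  b8 li=∅ lo={b}

live-out(b1) = ["b", "c", "e", "u"]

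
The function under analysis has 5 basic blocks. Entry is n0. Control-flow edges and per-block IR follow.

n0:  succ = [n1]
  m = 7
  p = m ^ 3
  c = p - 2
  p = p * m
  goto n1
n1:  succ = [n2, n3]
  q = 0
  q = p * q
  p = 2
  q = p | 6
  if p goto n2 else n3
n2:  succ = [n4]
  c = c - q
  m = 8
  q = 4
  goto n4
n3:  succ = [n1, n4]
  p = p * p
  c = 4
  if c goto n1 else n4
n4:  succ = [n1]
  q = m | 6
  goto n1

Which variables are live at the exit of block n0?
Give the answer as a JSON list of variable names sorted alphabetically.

Answer: ["c", "m", "p"]

Derivation:
def/use:
  n0 def {c,m,p} use ∅
  n1 def {p,q} use {p}
  n2 def {c,m,q} use {c,q}
  n3 def {c,p} use {p}
  n4 def {q} use {m}

Liveness:
  live n0: ∅→{c,m,p}
  live n1: {c,m,p}→{c,m,p,q}
  live n2: {c,p,q}→{c,m,p}
  live n3: {m,p}→{c,m,p}
  live n4: {c,m,p}→{c,m,p}

live-out(n0) = ["c", "m", "p"]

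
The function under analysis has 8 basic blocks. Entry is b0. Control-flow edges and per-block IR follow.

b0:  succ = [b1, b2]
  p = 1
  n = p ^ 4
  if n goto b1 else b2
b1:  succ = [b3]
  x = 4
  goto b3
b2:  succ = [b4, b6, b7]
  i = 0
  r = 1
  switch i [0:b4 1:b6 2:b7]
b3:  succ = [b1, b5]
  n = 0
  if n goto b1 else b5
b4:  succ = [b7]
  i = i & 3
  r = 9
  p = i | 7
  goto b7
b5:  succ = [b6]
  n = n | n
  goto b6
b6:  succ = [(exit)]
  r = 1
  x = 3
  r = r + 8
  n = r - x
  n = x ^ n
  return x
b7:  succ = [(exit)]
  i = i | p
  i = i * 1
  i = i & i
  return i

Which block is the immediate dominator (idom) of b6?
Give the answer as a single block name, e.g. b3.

Answer: b0

Derivation:
idom tree: b1←b0 b2←b0 b3←b1 b4←b2 b5←b3 b6←b0 b7←b2
Dom at joins:
  b1: preds {b0,b3}: {b0} ∩ {b0,b1,b3} = {b0}; idom=b0
  b6: preds {b2,b5}: {b0,b2} ∩ {b0,b1,b3,b5} = {b0}; idom=b0
  b7: preds {b2,b4}: {b0,b2} ∩ {b0,b2,b4} = {b0,b2}; idom=b2

idom(b6) = b0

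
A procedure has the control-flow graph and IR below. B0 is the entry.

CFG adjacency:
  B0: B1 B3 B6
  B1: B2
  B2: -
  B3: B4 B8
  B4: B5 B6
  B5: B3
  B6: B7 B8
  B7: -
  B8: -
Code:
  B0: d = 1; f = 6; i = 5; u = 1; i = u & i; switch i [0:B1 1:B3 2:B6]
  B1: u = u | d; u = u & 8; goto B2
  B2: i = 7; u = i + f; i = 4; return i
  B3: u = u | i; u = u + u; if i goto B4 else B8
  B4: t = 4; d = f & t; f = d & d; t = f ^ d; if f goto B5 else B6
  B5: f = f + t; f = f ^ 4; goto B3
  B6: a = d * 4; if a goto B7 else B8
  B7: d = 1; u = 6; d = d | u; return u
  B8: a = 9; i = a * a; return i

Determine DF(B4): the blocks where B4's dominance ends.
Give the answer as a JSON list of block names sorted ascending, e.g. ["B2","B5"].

idom tree: B1←B0 B2←B1 B3←B0 B4←B3 B5←B4 B6←B0 B7←B6 B8←B0
Dom at joins:
  B3: preds {B0,B5}: {B0} ∩ {B0,B3,B4,B5} = {B0}; idom=B0
  B6: preds {B0,B4}: {B0} ∩ {B0,B3,B4} = {B0}; idom=B0
  B8: preds {B3,B6}: {B0,B3} ∩ {B0,B6} = {B0}; idom=B0

Frontier:
  join B3 pred B0: · stop@B0
  join B3 pred B5: B5→B4→B3 stop@B0
  join B6 pred B0: · stop@B0
  join B6 pred B4: B4→B3 stop@B0
  join B8 pred B3: B3 stop@B0
  join B8 pred B6: B6 stop@B0
  DF(B0)=∅
  DF(B1)=∅
  DF(B2)=∅
  DF(B3)={B3,B6,B8}
  DF(B4)={B3,B6}
  DF(B5)={B3}
  DF(B6)={B8}
  DF(B7)=∅
  DF(B8)=∅

DF(B4) = ["B3", "B6"]

Answer: ["B3", "B6"]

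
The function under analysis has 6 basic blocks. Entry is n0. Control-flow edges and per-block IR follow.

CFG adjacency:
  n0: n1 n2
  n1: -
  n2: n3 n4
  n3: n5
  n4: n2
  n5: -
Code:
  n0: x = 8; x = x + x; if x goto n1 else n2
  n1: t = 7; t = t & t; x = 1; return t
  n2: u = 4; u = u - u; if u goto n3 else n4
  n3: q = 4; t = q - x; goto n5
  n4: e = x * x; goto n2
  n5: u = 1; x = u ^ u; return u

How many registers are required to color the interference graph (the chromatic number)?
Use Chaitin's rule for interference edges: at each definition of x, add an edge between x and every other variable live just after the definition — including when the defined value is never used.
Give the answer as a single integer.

Answer: 2

Derivation:
Block summaries:
  n0: def={x} ue=∅
  n1: def={t,x} ue=∅
  n2: def={u} ue=∅
  n3: def={q,t} ue={x}
  n4: def={e} ue={x}
  n5: def={u,x} ue=∅

Liveness:
  n0: in=∅ out={x}
  n1: in=∅ out=∅
  n2: in={x} out={x}
  n3: in={x} out=∅
  n4: in={x} out={x}
  n5: in=∅ out=∅

Interfere edges:
  e — {x}
  q — {x}
  t — {x}
  u — {x}
  x — {e,q,t,u}

Colouring:
  {e,x} pairwise interfere (2-clique) ⇒ χ ≥ 2
  2-colouring: c0={x}  c1={e,q,t,u}
  χ = 2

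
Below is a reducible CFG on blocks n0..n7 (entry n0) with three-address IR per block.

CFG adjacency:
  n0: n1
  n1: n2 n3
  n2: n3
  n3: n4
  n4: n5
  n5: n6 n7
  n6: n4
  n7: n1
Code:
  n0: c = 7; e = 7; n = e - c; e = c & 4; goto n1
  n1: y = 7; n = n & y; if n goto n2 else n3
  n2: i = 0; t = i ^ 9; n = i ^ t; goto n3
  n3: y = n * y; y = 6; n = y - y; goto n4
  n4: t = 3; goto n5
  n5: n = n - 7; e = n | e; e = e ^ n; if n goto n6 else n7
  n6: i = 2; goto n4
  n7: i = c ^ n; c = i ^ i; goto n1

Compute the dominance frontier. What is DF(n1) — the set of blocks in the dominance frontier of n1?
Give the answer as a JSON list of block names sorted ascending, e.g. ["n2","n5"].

Answer: ["n1"]

Working:
idom tree: n1←n0 n2←n1 n3←n1 n4←n3 n5←n4 n6←n5 n7←n5
Dom∩ at merges:
  n1: preds {n0,n7}: {n0} ∩ {n0,n1,n3,n4,n5,n7} = {n0}; idom=n0
  n3: preds {n1,n2}: {n0,n1} ∩ {n0,n1,n2} = {n0,n1}; idom=n1
  n4: preds {n3,n6}: {n0,n1,n3} ∩ {n0,n1,n3,n4,n5,n6} = {n0,n1,n3}; idom=n3

DF walk-up:
  n1←n0: walk · to n0
  n1←n7: walk n7→n5→n4→n3→n1 to n0
  n3←n1: walk · to n1
  n3←n2: walk n2 to n1
  n4←n3: walk · to n3
  n4←n6: walk n6→n5→n4 to n3
  n0: DF=∅
  n1: DF={n1}
  n2: DF={n3}
  n3: DF={n1}
  n4: DF={n1,n4}
  n5: DF={n1,n4}
  n6: DF={n4}
  n7: DF={n1}

DF(n1) = ["n1"]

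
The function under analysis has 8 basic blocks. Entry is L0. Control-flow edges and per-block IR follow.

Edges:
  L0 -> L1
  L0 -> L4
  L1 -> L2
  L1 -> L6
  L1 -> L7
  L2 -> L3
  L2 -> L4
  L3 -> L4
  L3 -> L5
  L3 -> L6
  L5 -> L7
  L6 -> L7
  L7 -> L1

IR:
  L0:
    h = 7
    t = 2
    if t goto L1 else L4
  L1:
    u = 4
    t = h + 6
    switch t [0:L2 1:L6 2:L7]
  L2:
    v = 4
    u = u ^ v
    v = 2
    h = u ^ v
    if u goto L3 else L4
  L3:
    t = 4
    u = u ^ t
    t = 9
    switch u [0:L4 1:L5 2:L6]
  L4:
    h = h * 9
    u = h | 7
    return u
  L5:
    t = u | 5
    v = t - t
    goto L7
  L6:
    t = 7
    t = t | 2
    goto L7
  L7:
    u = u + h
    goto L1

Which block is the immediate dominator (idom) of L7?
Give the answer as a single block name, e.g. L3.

idom tree: L1←L0 L2←L1 L3←L2 L4←L0 L5←L3 L6←L1 L7←L1
Dom∩ at merges:
  L1: preds {L0,L7}: {L0} ∩ {L0,L1,L7} = {L0}; idom=L0
  L4: preds {L0,L2,L3}: {L0} ∩ {L0,L1,L2} ∩ {L0,L1,L2,L3} = {L0}; idom=L0
  L6: preds {L1,L3}: {L0,L1} ∩ {L0,L1,L2,L3} = {L0,L1}; idom=L1
  L7: preds {L1,L5,L6}: {L0,L1} ∩ {L0,L1,L2,L3,L5} ∩ {L0,L1,L6} = {L0,L1}; idom=L1

idom(L7) = L1

Answer: L1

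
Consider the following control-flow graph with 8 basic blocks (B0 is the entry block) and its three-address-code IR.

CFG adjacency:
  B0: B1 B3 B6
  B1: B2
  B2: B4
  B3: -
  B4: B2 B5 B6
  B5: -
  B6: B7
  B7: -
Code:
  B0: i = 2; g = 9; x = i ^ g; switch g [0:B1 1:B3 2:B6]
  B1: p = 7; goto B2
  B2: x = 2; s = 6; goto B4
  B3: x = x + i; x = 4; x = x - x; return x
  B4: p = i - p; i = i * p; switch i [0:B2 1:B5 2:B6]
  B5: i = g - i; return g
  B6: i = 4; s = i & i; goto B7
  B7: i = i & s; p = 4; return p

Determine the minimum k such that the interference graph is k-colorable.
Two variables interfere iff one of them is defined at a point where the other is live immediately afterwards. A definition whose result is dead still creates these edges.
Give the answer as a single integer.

Per-block:
  B0 def {g,i,x} use ∅
  B1 def {p} use ∅
  B2 def {s,x} use ∅
  B3 def {x} use {i,x}
  B4 def {i,p} use {i,p}
  B5 def {i} use {g,i}
  B6 def {i,s} use ∅
  B7 def {i,p} use {i,s}

Live sets:
  live B0: ∅→{g,i,x}
  live B1: {g,i}→{g,i,p}
  live B2: {g,i,p}→{g,i,p}
  live B3: {i,x}→∅
  live B4: {g,i,p}→{g,i,p}
  live B5: {g,i}→∅
  live B6: ∅→{i,s}
  live B7: {i,s}→∅

Interfere edges:
  g — {i,p,s,x}
  i — {g,p,s,x}
  p — {g,i,s,x}
  s — {g,i,p}
  x — {g,i,p}

Chromatic number:
  {g,i,p,s} pairwise interfere (4-clique) ⇒ χ ≥ 4
  assign g→R0 i→R1 p→R2 s→R3 x→R3 — no edge inside a register ⇒ χ ≤ 4
  χ = 4

Answer: 4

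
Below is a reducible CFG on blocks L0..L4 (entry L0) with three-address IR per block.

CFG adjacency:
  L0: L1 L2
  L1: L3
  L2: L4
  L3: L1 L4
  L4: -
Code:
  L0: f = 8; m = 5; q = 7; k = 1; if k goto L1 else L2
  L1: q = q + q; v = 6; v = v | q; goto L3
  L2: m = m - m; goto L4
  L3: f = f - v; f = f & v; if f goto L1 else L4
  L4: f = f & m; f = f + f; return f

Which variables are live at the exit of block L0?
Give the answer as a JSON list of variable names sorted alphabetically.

def/use:
  L0: def={f,k,m,q} ue=∅
  L1: def={q,v} ue={q}
  L2: def={m} ue={m}
  L3: def={f} ue={f,v}
  L4: def={f} ue={f,m}

Backward fixpoint:
  L0 li=∅ lo={f,m,q}
  L1 li={f,m,q} lo={f,m,q,v}
  L2 li={f,m} lo={f,m}
  L3 li={f,m,q,v} lo={f,m,q}
  L4 li={f,m} lo=∅

live-out(L0) = ["f", "m", "q"]

Answer: ["f", "m", "q"]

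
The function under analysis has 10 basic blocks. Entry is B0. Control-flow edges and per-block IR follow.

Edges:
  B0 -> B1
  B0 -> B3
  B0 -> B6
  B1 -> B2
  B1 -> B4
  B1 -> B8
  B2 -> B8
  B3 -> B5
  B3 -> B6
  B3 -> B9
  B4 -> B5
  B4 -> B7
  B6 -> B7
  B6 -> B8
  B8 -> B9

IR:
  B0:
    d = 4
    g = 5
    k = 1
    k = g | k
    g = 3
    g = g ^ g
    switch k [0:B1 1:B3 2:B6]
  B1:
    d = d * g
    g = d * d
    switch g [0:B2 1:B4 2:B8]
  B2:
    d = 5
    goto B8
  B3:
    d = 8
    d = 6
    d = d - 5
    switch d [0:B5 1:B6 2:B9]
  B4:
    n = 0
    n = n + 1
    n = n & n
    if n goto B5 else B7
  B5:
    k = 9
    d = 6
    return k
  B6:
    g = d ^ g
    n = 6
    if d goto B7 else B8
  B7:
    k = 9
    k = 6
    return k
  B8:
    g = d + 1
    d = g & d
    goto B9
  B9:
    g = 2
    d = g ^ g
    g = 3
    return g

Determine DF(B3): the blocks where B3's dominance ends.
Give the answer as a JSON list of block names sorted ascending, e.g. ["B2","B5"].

idom tree: B1←B0 B2←B1 B3←B0 B4←B1 B5←B0 B6←B0 B7←B0 B8←B0 B9←B0
Join-block Dom:
  B5: preds {B3,B4}: {B0,B3} ∩ {B0,B1,B4} = {B0}; idom=B0
  B6: preds {B0,B3}: {B0} ∩ {B0,B3} = {B0}; idom=B0
  B7: preds {B4,B6}: {B0,B1,B4} ∩ {B0,B6} = {B0}; idom=B0
  B8: preds {B1,B2,B6}: {B0,B1} ∩ {B0,B1,B2} ∩ {B0,B6} = {B0}; idom=B0
  B9: preds {B3,B8}: {B0,B3} ∩ {B0,B8} = {B0}; idom=B0

DF derivation:
  B5←B3: walk B3 to B0
  B5←B4: walk B4→B1 to B0
  B6←B0: walk · to B0
  B6←B3: walk B3 to B0
  B7←B4: walk B4→B1 to B0
  B7←B6: walk B6 to B0
  B8←B1: walk B1 to B0
  B8←B2: walk B2→B1 to B0
  B8←B6: walk B6 to B0
  B9←B3: walk B3 to B0
  B9←B8: walk B8 to B0
  B0 → ∅
  B1 → {B5,B7,B8}
  B2 → {B8}
  B3 → {B5,B6,B9}
  B4 → {B5,B7}
  B5 → ∅
  B6 → {B7,B8}
  B7 → ∅
  B8 → {B9}
  B9 → ∅

DF(B3) = ["B5", "B6", "B9"]

Answer: ["B5", "B6", "B9"]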